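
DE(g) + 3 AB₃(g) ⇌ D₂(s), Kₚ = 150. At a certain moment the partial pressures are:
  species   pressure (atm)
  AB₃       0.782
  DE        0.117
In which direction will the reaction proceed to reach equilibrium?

(D₂ is a pure solid — omitted from Qₚ.)
Qₚ = 1 / (P(DE)·P(AB₃)³) = 1 / ((0.117)·(0.782)³) = 17.9
Qₚ = 17.9 < Kₚ = 150, so the forward reaction proceeds.

in the forward direction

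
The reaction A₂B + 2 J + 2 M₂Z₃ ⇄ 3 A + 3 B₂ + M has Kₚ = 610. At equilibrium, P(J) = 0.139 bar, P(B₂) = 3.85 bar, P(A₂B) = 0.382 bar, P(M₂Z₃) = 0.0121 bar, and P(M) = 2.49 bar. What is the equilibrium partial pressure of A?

At equilibrium, Kₚ = P(A)³·P(B₂)³·P(M) / (P(A₂B)·P(J)²·P(M₂Z₃)²) = 610.
(P(A))³·(3.85)³·(2.49) / ((0.382)·(0.139)²·(0.0121)²) = 610
P(A)³ = 4.64e-6 ⇒ P(A) = 0.0167 bar

P(A) = 0.0167 bar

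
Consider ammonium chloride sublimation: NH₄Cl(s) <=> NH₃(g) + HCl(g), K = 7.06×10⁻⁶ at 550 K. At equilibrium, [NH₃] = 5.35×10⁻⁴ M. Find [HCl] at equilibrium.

(NH₄Cl is a pure solid — omitted from K.)
At equilibrium, K = [NH₃]·[HCl] = 7.06×10⁻⁶.
(5.35×10⁻⁴)·([HCl]) = 7.06×10⁻⁶
[HCl] = 0.0132 M

[HCl] = 0.0132 M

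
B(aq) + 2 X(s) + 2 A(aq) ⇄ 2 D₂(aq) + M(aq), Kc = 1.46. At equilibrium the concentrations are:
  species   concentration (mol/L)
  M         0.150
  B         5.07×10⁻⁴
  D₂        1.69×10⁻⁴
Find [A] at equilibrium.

(X is a pure solid — omitted from Kc.)
At equilibrium, Kc = [D₂]²·[M] / ([B]·[A]²) = 1.46.
(1.69×10⁻⁴)²·(0.150) / ((5.07×10⁻⁴)·([A])²) = 1.46
[A]² = 5.79×10⁻⁶ ⇒ [A] = 0.00241 mol/L

[A] = 0.00241 mol/L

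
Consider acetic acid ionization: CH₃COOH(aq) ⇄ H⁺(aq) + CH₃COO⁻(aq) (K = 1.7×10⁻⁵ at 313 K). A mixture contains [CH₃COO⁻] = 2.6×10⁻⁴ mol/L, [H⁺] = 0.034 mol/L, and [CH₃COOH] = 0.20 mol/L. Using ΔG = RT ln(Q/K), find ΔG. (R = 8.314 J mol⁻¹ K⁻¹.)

Q = [H⁺]·[CH₃COO⁻] / [CH₃COOH] = (0.034)·(2.6×10⁻⁴) / (0.20) = 4.42×10⁻⁵
ΔG = RT ln(Q/K) = (8.314 J mol⁻¹ K⁻¹)(313 K) × ln(4.42×10⁻⁵/1.7×10⁻⁵)
   = (2.602 kJ/mol)(0.9555) = 2.49 kJ/mol
ΔG > 0, so the forward reaction is non-spontaneous (proceeds in reverse).

ΔG = 2.49 kJ/mol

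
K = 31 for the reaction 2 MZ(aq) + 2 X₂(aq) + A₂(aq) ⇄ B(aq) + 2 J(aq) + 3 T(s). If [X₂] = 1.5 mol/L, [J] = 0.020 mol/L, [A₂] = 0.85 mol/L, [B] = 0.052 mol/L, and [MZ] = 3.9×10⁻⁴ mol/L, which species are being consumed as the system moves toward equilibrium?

B, J, T (products)

(T is a pure solid — omitted from Q.)
Q = [B]·[J]² / ([MZ]²·[X₂]²·[A₂]) = (0.052)·(0.020)² / ((3.9×10⁻⁴)²·(1.5)²·(0.85)) = 72
Q = 72 > K = 31: net reverse reaction.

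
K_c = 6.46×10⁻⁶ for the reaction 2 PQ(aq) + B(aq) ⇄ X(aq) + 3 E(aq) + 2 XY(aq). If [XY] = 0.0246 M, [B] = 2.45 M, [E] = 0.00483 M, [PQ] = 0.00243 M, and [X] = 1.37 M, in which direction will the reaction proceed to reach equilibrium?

Q_c = [X]·[E]³·[XY]² / ([PQ]²·[B]) = (1.37)·(0.00483)³·(0.0246)² / ((0.00243)²·(2.45)) = 6.46×10⁻⁶
Q_c = 6.46×10⁻⁶ = K_c, so the system is already at equilibrium.

at equilibrium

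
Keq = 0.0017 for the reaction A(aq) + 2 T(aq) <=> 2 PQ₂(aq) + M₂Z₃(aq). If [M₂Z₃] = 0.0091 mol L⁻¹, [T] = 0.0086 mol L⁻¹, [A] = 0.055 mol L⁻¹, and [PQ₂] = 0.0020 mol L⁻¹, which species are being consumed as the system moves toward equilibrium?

PQ₂, M₂Z₃ (products)

Q = [PQ₂]²·[M₂Z₃] / ([A]·[T]²) = (0.0020)²·(0.0091) / ((0.055)·(0.0086)²) = 0.0089
Q = 0.0089 > Keq = 0.0017: net reverse reaction.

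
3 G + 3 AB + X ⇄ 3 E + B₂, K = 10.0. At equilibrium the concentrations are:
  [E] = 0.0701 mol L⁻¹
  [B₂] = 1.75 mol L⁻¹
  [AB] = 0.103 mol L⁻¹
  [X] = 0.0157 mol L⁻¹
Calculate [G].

[G] = 1.52 mol L⁻¹

At equilibrium, K = [E]³·[B₂] / ([G]³·[AB]³·[X]) = 10.0.
(0.0701)³·(1.75) / (([G])³·(0.103)³·(0.0157)) = 10.0
[G]³ = 3.51 ⇒ [G] = 1.52 mol L⁻¹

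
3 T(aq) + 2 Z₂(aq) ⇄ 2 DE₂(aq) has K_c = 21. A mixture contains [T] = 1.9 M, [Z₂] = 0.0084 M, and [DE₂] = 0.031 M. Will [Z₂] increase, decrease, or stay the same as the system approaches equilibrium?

decrease

Q_c = [DE₂]² / ([T]³·[Z₂]²) = (0.031)² / ((1.9)³·(0.0084)²) = 2.0
Q_c = 2.0 < K_c = 21: net forward reaction.
Z₂ is a reactant, so it decreases.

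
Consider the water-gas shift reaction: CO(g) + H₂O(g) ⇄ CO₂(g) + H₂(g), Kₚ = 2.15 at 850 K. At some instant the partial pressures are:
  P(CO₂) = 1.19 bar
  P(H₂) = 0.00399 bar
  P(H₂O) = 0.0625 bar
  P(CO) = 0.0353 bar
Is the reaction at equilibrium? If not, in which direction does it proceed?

Qₚ = P(CO₂)·P(H₂) / (P(CO)·P(H₂O)) = (1.19)·(0.00399) / ((0.0353)·(0.0625)) = 2.15
Qₚ = 2.15 = Kₚ, so the system is already at equilibrium.

at equilibrium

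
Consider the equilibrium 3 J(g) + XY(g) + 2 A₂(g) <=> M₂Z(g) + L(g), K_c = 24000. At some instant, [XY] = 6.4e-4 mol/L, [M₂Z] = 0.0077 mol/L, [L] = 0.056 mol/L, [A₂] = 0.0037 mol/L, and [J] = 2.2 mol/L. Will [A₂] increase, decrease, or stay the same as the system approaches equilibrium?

decrease

Q_c = [M₂Z]·[L] / ([J]³·[XY]·[A₂]²) = (0.0077)·(0.056) / ((2.2)³·(6.4e-4)·(0.0037)²) = 4600
Q_c = 4600 < K_c = 24000: net forward reaction.
A₂ is a reactant, so it decreases.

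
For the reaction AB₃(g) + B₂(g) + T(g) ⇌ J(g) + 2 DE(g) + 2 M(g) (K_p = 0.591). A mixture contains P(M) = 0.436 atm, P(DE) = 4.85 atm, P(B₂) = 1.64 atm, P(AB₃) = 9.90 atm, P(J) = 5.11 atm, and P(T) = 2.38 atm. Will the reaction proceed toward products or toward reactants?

Q_p = P(J)·P(DE)²·P(M)² / (P(AB₃)·P(B₂)·P(T)) = (5.11)·(4.85)²·(0.436)² / ((9.90)·(1.64)·(2.38)) = 0.591
Q_p = 0.591 = K_p, so the system is already at equilibrium.

at equilibrium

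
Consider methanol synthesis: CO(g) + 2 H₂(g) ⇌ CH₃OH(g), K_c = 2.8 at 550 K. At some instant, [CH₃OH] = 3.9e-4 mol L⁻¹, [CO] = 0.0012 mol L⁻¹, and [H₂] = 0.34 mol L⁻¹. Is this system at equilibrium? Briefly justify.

yes, at equilibrium

Q_c = [CH₃OH] / ([CO]·[H₂]²) = (3.9e-4) / ((0.0012)·(0.34)²) = 2.8
Q_c = 2.8 = K_c; the system is at equilibrium.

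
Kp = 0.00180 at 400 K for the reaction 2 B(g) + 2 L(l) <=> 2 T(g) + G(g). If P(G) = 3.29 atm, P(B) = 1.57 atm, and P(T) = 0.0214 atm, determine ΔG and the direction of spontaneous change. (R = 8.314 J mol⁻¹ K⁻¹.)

ΔG = -3.59 kJ/mol; the forward reaction is spontaneous

(L is a pure liquid — omitted from Qp.)
Qp = P(T)²·P(G) / P(B)² = (0.0214)²·(3.29) / (1.57)² = 6.11e-4
ΔG = RT ln(Qp/Kp) = (8.314 J mol⁻¹ K⁻¹)(400 K) × ln(6.11e-4/0.00180)
   = (3.326 kJ/mol)(-1.080) = -3.59 kJ/mol
ΔG < 0, so the forward reaction is spontaneous (proceeds forward).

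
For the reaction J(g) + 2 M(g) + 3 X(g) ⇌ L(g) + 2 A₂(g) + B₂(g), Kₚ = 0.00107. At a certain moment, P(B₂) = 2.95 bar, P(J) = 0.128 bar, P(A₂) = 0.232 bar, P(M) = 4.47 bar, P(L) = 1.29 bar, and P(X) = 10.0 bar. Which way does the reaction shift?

Qₚ = P(L)·P(A₂)²·P(B₂) / (P(J)·P(M)²·P(X)³) = (1.29)·(0.232)²·(2.95) / ((0.128)·(4.47)²·(10.0)³) = 8.01e-5
Qₚ = 8.01e-5 < Kₚ = 0.00107, so the forward reaction proceeds.

to the right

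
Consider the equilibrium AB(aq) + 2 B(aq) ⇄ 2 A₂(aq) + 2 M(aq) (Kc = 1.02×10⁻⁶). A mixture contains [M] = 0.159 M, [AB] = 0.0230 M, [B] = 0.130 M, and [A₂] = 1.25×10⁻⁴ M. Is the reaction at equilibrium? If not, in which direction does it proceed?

neither direction; the system is at equilibrium

Qc = [A₂]²·[M]² / ([AB]·[B]²) = (1.25×10⁻⁴)²·(0.159)² / ((0.0230)·(0.130)²) = 1.02×10⁻⁶
Qc = 1.02×10⁻⁶ = Kc, so the system is already at equilibrium.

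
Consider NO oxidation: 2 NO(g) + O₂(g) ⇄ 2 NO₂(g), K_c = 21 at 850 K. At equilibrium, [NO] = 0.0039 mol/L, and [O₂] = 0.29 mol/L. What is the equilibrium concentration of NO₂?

At equilibrium, K_c = [NO₂]² / ([NO]²·[O₂]) = 21.
([NO₂])² / ((0.0039)²·(0.29)) = 21
[NO₂]² = 9.26e-5 ⇒ [NO₂] = 0.0096 mol/L

[NO₂] = 0.0096 mol/L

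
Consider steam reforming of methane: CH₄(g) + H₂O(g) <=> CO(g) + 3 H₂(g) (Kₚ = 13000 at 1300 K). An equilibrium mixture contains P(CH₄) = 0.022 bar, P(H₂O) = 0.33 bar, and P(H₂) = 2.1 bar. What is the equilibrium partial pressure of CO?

P(CO) = 10 bar

At equilibrium, Kₚ = P(CO)·P(H₂)³ / (P(CH₄)·P(H₂O)) = 13000.
(P(CO))·(2.1)³ / ((0.022)·(0.33)) = 13000
P(CO) = 10.2 = 10 bar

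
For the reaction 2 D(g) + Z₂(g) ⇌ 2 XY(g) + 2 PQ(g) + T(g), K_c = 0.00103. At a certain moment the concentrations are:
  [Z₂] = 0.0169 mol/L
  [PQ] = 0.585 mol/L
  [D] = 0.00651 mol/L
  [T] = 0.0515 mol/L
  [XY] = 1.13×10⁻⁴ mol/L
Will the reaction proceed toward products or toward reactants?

Q_c = [XY]²·[PQ]²·[T] / ([D]²·[Z₂]) = (1.13×10⁻⁴)²·(0.585)²·(0.0515) / ((0.00651)²·(0.0169)) = 3.14×10⁻⁴
Q_c = 3.14×10⁻⁴ < K_c = 0.00103, so the forward reaction proceeds.

in the forward direction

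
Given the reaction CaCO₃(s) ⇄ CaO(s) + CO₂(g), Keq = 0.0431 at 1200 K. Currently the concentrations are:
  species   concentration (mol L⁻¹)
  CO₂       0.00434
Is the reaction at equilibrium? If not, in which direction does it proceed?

forward (toward products)

(CaCO₃, CaO are pure solids — omitted from Q.)
Q = [CO₂] = 0.00434
Q = 0.00434 < Keq = 0.0431, so the forward reaction proceeds.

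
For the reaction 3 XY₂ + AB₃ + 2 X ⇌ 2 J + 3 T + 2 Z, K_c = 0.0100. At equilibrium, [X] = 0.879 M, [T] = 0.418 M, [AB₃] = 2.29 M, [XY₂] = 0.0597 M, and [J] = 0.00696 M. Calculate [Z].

At equilibrium, K_c = [J]²·[T]³·[Z]² / ([XY₂]³·[AB₃]·[X]²) = 0.0100.
(0.00696)²·(0.418)³·([Z])² / ((0.0597)³·(2.29)·(0.879)²) = 0.0100
[Z]² = 1.06 ⇒ [Z] = 1.03 M

[Z] = 1.03 M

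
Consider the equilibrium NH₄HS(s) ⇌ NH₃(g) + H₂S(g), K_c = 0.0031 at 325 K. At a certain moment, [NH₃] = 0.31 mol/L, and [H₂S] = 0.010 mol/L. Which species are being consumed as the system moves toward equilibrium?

(NH₄HS is a pure solid — omitted from Q_c.)
Q_c = [NH₃]·[H₂S] = (0.31)·(0.010) = 0.0031
Q_c = 0.0031 = K_c; the system is at equilibrium.

none (at equilibrium)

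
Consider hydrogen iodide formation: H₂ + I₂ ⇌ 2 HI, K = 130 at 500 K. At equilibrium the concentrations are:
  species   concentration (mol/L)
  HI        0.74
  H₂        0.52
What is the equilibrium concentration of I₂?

[I₂] = 0.0081 mol/L

At equilibrium, K = [HI]² / ([H₂]·[I₂]) = 130.
(0.74)² / ((0.52)·([I₂])) = 130
[I₂] = 0.00810 = 0.0081 mol/L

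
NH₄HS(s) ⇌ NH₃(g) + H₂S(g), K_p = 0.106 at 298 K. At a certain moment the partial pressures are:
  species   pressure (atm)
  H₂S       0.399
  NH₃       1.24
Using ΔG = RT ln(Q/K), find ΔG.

ΔG = 3.82 kJ/mol

(NH₄HS is a pure solid — omitted from Q_p.)
Q_p = P(NH₃)·P(H₂S) = (1.24)·(0.399) = 0.495
ΔG = RT ln(Q_p/K_p) = (8.314 J mol⁻¹ K⁻¹)(298 K) × ln(0.495/0.106)
   = (2.478 kJ/mol)(1.541) = 3.82 kJ/mol
ΔG > 0, so the forward reaction is non-spontaneous (proceeds in reverse).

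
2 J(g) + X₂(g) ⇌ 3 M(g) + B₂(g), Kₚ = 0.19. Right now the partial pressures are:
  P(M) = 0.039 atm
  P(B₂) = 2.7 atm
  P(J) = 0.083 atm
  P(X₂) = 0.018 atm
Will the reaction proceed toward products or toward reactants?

Qₚ = P(M)³·P(B₂) / (P(J)²·P(X₂)) = (0.039)³·(2.7) / ((0.083)²·(0.018)) = 1.3
Qₚ = 1.3 > Kₚ = 0.19, so the reverse reaction proceeds.

reverse (toward reactants)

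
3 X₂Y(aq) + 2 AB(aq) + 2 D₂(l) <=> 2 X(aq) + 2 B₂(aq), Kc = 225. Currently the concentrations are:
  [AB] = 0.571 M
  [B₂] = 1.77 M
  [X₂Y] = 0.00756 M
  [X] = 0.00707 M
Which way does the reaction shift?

(D₂ is a pure liquid — omitted from Qc.)
Qc = [X]²·[B₂]² / ([X₂Y]³·[AB]²) = (0.00707)²·(1.77)² / ((0.00756)³·(0.571)²) = 1110
Qc = 1110 > Kc = 225, so the reverse reaction proceeds.

reverse (toward reactants)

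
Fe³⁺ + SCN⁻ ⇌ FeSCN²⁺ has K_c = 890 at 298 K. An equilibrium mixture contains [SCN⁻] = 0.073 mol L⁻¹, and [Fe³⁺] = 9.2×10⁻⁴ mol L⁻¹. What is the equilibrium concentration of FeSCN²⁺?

[FeSCN²⁺] = 0.060 mol L⁻¹

At equilibrium, K_c = [FeSCN²⁺] / ([Fe³⁺]·[SCN⁻]) = 890.
([FeSCN²⁺]) / ((9.2×10⁻⁴)·(0.073)) = 890
[FeSCN²⁺] = 0.0598 = 0.060 mol L⁻¹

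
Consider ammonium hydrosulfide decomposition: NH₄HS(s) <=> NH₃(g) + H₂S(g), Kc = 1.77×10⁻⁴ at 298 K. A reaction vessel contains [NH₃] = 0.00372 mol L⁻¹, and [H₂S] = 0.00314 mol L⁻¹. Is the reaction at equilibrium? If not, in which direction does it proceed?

(NH₄HS is a pure solid — omitted from Qc.)
Qc = [NH₃]·[H₂S] = (0.00372)·(0.00314) = 1.17×10⁻⁵
Qc = 1.17×10⁻⁵ < Kc = 1.77×10⁻⁴, so the forward reaction proceeds.

to the right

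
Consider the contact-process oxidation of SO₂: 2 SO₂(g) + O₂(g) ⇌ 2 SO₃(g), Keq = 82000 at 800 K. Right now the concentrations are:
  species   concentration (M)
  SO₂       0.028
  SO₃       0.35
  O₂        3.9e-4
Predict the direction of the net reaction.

Q = [SO₃]² / ([SO₂]²·[O₂]) = (0.35)² / ((0.028)²·(3.9e-4)) = 4.0e5
Q = 4.0e5 > Keq = 82000, so the reverse reaction proceeds.

toward reactants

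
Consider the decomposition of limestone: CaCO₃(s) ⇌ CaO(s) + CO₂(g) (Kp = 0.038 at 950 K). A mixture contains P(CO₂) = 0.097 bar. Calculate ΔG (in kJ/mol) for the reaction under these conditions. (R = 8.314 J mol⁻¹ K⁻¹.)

ΔG = 7.40 kJ/mol

(CaCO₃, CaO are pure solids — omitted from Qp.)
Qp = P(CO₂) = 0.0970
ΔG = RT ln(Qp/Kp) = (8.314 J mol⁻¹ K⁻¹)(950 K) × ln(0.0970/0.038)
   = (7.898 kJ/mol)(0.9371) = 7.40 kJ/mol
ΔG > 0, so the forward reaction is non-spontaneous (proceeds in reverse).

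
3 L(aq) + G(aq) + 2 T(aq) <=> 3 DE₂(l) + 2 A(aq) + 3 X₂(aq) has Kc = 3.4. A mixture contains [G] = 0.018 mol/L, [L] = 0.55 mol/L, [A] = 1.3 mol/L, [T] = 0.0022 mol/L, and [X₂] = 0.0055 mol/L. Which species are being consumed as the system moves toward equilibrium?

DE₂, A, X₂ (products)

(DE₂ is a pure liquid — omitted from Qc.)
Qc = [A]²·[X₂]³ / ([L]³·[G]·[T]²) = (1.3)²·(0.0055)³ / ((0.55)³·(0.018)·(0.0022)²) = 19
Qc = 19 > Kc = 3.4: net reverse reaction.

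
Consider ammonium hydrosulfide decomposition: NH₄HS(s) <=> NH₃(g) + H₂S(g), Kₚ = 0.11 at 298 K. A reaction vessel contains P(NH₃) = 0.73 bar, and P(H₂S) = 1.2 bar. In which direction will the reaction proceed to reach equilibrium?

(NH₄HS is a pure solid — omitted from Qₚ.)
Qₚ = P(NH₃)·P(H₂S) = (0.73)·(1.2) = 0.88
Qₚ = 0.88 > Kₚ = 0.11, so the reverse reaction proceeds.

to the left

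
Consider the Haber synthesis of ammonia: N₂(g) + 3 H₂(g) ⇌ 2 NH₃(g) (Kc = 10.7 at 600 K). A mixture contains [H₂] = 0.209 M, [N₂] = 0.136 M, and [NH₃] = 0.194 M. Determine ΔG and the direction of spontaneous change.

Qc = [NH₃]² / ([N₂]·[H₂]³) = (0.194)² / ((0.136)·(0.209)³) = 30.3
ΔG = RT ln(Qc/Kc) = (8.314 J mol⁻¹ K⁻¹)(600 K) × ln(30.3/10.7)
   = (4.988 kJ/mol)(1.041) = 5.19 kJ/mol
ΔG > 0, so the forward reaction is non-spontaneous (proceeds in reverse).

ΔG = 5.19 kJ/mol; the forward reaction is non-spontaneous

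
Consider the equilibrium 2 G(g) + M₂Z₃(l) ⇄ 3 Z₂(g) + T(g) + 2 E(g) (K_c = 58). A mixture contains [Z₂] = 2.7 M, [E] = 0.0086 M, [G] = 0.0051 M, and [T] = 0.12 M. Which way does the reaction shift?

(M₂Z₃ is a pure liquid — omitted from Q_c.)
Q_c = [Z₂]³·[T]·[E]² / [G]² = (2.7)³·(0.12)·(0.0086)² / (0.0051)² = 6.7
Q_c = 6.7 < K_c = 58, so the forward reaction proceeds.

toward products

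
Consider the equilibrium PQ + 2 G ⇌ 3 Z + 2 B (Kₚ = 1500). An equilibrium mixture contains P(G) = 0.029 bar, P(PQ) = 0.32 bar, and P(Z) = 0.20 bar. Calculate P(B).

At equilibrium, Kₚ = P(Z)³·P(B)² / (P(PQ)·P(G)²) = 1500.
(0.20)³·(P(B))² / ((0.32)·(0.029)²) = 1500
P(B)² = 50.5 ⇒ P(B) = 7.1 bar

P(B) = 7.1 bar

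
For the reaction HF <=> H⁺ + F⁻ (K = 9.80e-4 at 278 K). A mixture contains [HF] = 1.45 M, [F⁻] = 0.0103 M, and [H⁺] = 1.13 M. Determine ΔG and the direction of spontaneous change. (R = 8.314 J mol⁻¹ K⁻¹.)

Q = [H⁺]·[F⁻] / [HF] = (1.13)·(0.0103) / (1.45) = 0.00803
ΔG = RT ln(Q/K) = (8.314 J mol⁻¹ K⁻¹)(278 K) × ln(0.00803/9.80e-4)
   = (2.311 kJ/mol)(2.103) = 4.86 kJ/mol
ΔG > 0, so the forward reaction is non-spontaneous (proceeds in reverse).

ΔG = 4.86 kJ/mol; the forward reaction is non-spontaneous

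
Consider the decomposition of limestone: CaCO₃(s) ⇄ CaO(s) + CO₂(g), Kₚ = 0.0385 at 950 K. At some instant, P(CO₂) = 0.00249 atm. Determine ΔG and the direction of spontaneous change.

(CaCO₃, CaO are pure solids — omitted from Qₚ.)
Qₚ = P(CO₂) = 0.00249
ΔG = RT ln(Qₚ/Kₚ) = (8.314 J mol⁻¹ K⁻¹)(950 K) × ln(0.00249/0.0385)
   = (7.898 kJ/mol)(-2.738) = -21.6 kJ/mol
ΔG < 0, so the forward reaction is spontaneous (proceeds forward).

ΔG = -21.6 kJ/mol; the forward reaction is spontaneous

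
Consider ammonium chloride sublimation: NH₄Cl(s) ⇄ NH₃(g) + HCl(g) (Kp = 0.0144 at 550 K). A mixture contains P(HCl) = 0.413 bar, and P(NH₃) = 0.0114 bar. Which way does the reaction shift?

in the forward direction

(NH₄Cl is a pure solid — omitted from Qp.)
Qp = P(NH₃)·P(HCl) = (0.0114)·(0.413) = 0.00471
Qp = 0.00471 < Kp = 0.0144, so the forward reaction proceeds.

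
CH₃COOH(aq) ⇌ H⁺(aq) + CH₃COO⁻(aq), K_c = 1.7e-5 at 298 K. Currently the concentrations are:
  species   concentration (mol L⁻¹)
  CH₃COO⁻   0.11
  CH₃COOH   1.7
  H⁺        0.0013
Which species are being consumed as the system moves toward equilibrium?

Q_c = [H⁺]·[CH₃COO⁻] / [CH₃COOH] = (0.0013)·(0.11) / (1.7) = 8.4e-5
Q_c = 8.4e-5 > K_c = 1.7e-5: net reverse reaction.

H⁺, CH₃COO⁻ (products)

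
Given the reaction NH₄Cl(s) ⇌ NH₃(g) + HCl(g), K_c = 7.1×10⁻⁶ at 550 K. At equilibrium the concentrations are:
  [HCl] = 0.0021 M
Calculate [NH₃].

[NH₃] = 0.0034 M

(NH₄Cl is a pure solid — omitted from K_c.)
At equilibrium, K_c = [NH₃]·[HCl] = 7.1×10⁻⁶.
([NH₃])·(0.0021) = 7.1×10⁻⁶
[NH₃] = 0.00338 = 0.0034 M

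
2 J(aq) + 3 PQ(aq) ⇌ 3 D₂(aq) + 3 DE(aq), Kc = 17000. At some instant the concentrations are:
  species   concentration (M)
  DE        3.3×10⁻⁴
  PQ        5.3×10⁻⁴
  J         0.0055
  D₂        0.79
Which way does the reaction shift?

in the forward direction

Qc = [D₂]³·[DE]³ / ([J]²·[PQ]³) = (0.79)³·(3.3×10⁻⁴)³ / ((0.0055)²·(5.3×10⁻⁴)³) = 3900
Qc = 3900 < Kc = 17000, so the forward reaction proceeds.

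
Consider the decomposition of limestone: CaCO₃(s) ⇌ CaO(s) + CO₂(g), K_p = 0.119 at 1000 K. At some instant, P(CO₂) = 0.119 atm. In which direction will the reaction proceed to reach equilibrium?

(CaCO₃, CaO are pure solids — omitted from Q_p.)
Q_p = P(CO₂) = 0.119
Q_p = 0.119 = K_p, so the system is already at equilibrium.

no net change (already at equilibrium)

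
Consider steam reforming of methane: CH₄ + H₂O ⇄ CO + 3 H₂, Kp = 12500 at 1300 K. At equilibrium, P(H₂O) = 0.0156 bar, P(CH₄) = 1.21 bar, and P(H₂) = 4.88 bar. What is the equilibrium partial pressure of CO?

At equilibrium, Kp = P(CO)·P(H₂)³ / (P(CH₄)·P(H₂O)) = 12500.
(P(CO))·(4.88)³ / ((1.21)·(0.0156)) = 12500
P(CO) = 2.03 bar

P(CO) = 2.03 bar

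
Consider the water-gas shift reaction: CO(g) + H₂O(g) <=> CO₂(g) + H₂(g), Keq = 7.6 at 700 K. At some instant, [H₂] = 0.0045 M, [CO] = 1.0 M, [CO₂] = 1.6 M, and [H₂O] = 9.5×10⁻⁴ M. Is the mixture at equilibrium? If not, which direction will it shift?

yes, at equilibrium

Q = [CO₂]·[H₂] / ([CO]·[H₂O]) = (1.6)·(0.0045) / ((1.0)·(9.5×10⁻⁴)) = 7.6
Q = 7.6 = Keq; the system is at equilibrium.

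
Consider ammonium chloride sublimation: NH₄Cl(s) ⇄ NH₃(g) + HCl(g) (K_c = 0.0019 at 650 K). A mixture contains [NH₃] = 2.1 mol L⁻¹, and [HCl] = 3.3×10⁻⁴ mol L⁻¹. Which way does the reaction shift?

toward products

(NH₄Cl is a pure solid — omitted from Q_c.)
Q_c = [NH₃]·[HCl] = (2.1)·(3.3×10⁻⁴) = 6.9×10⁻⁴
Q_c = 6.9×10⁻⁴ < K_c = 0.0019, so the forward reaction proceeds.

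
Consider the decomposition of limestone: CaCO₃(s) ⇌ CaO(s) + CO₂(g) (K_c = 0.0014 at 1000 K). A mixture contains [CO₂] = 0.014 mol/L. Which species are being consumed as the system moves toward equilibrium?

CaO, CO₂ (products)

(CaCO₃, CaO are pure solids — omitted from Q_c.)
Q_c = [CO₂] = 0.014
Q_c = 0.014 > K_c = 0.0014: net reverse reaction.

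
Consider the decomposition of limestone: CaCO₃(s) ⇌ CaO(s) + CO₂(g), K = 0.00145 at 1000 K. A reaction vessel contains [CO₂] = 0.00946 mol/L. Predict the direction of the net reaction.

toward reactants

(CaCO₃, CaO are pure solids — omitted from Q.)
Q = [CO₂] = 0.00946
Q = 0.00946 > K = 0.00145, so the reverse reaction proceeds.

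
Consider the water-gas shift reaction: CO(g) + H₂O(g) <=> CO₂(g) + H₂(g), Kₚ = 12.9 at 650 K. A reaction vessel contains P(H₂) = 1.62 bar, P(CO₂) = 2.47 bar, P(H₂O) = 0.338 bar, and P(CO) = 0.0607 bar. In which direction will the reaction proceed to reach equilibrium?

Qₚ = P(CO₂)·P(H₂) / (P(CO)·P(H₂O)) = (2.47)·(1.62) / ((0.0607)·(0.338)) = 195
Qₚ = 195 > Kₚ = 12.9, so the reverse reaction proceeds.

to the left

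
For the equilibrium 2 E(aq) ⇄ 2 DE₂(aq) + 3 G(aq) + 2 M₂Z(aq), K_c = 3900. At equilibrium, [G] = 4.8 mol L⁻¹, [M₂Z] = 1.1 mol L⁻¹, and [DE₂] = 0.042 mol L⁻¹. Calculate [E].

[E] = 0.0078 mol L⁻¹

At equilibrium, K_c = [DE₂]²·[G]³·[M₂Z]² / [E]² = 3900.
(0.042)²·(4.8)³·(1.1)² / ([E])² = 3900
[E]² = 6.05×10⁻⁵ ⇒ [E] = 0.0078 mol L⁻¹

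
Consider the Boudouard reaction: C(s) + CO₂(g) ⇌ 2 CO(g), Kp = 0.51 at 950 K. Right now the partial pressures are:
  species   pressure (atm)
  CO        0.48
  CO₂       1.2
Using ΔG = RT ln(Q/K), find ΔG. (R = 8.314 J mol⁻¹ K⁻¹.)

(C is a pure solid — omitted from Qp.)
Qp = P(CO)² / P(CO₂) = (0.48)² / (1.2) = 0.192
ΔG = RT ln(Qp/Kp) = (8.314 J mol⁻¹ K⁻¹)(950 K) × ln(0.192/0.51)
   = (7.898 kJ/mol)(-0.9769) = -7.72 kJ/mol
ΔG < 0, so the forward reaction is spontaneous (proceeds forward).

ΔG = -7.72 kJ/mol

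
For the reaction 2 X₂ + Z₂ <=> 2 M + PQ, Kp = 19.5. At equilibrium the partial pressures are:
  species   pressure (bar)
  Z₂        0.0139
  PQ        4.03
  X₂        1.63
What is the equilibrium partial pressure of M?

At equilibrium, Kp = P(M)²·P(PQ) / (P(X₂)²·P(Z₂)) = 19.5.
(P(M))²·(4.03) / ((1.63)²·(0.0139)) = 19.5
P(M)² = 0.179 ⇒ P(M) = 0.423 bar

P(M) = 0.423 bar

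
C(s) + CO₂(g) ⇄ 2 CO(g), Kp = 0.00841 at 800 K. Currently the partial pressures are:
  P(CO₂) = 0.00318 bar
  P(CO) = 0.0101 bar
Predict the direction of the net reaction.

(C is a pure solid — omitted from Qp.)
Qp = P(CO)² / P(CO₂) = (0.0101)² / (0.00318) = 0.0321
Qp = 0.0321 > Kp = 0.00841, so the reverse reaction proceeds.

reverse (toward reactants)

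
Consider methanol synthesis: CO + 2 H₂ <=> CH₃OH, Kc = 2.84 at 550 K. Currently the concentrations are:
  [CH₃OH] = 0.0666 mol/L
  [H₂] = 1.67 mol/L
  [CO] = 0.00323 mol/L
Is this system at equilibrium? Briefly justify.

no; Q > K, reaction proceeds in reverse

Qc = [CH₃OH] / ([CO]·[H₂]²) = (0.0666) / ((0.00323)·(1.67)²) = 7.39
Qc = 7.39 > Kc = 2.84: net reverse reaction.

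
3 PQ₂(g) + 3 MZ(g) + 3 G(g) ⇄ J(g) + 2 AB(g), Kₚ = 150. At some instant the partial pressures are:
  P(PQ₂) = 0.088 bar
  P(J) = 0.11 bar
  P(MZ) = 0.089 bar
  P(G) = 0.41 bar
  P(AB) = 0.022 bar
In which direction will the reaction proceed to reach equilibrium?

to the left

Qₚ = P(J)·P(AB)² / (P(PQ₂)³·P(MZ)³·P(G)³) = (0.11)·(0.022)² / ((0.088)³·(0.089)³·(0.41)³) = 1600
Qₚ = 1600 > Kₚ = 150, so the reverse reaction proceeds.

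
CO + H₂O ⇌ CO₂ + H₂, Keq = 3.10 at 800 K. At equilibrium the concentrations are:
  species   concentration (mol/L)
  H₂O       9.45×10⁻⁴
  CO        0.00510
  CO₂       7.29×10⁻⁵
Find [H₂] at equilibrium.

[H₂] = 0.205 mol/L

At equilibrium, Keq = [CO₂]·[H₂] / ([CO]·[H₂O]) = 3.10.
(7.29×10⁻⁵)·([H₂]) / ((0.00510)·(9.45×10⁻⁴)) = 3.10
[H₂] = 0.205 mol/L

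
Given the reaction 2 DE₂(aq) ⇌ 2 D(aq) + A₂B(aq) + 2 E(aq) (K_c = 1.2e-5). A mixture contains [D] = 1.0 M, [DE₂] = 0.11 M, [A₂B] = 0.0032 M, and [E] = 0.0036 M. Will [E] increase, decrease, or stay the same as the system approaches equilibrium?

Q_c = [D]²·[A₂B]·[E]² / [DE₂]² = (1.0)²·(0.0032)·(0.0036)² / (0.11)² = 3.4e-6
Q_c = 3.4e-6 < K_c = 1.2e-5: net forward reaction.
E is a product, so it increases.

increase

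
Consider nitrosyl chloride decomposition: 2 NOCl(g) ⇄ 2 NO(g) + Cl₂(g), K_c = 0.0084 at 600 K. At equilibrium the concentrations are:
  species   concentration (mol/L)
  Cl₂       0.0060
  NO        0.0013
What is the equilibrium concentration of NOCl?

At equilibrium, K_c = [NO]²·[Cl₂] / [NOCl]² = 0.0084.
(0.0013)²·(0.0060) / ([NOCl])² = 0.0084
[NOCl]² = 1.21×10⁻⁶ ⇒ [NOCl] = 0.0011 mol/L

[NOCl] = 0.0011 mol/L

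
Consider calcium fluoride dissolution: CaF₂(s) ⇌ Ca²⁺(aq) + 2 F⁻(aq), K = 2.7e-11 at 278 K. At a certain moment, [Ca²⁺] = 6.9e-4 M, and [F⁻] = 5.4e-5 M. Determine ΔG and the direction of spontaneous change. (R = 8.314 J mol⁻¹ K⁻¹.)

ΔG = -6.00 kJ/mol; the forward reaction is spontaneous

(CaF₂ is a pure solid — omitted from Q.)
Q = [Ca²⁺]·[F⁻]² = (6.9e-4)·(5.4e-5)² = 2.01e-12
ΔG = RT ln(Q/K) = (8.314 J mol⁻¹ K⁻¹)(278 K) × ln(2.01e-12/2.7e-11)
   = (2.311 kJ/mol)(-2.598) = -6.00 kJ/mol
ΔG < 0, so the forward reaction is spontaneous (proceeds forward).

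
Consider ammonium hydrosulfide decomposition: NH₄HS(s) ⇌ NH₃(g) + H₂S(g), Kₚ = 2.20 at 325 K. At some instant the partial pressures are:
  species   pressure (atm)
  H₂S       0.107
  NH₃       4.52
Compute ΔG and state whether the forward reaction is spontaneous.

(NH₄HS is a pure solid — omitted from Qₚ.)
Qₚ = P(NH₃)·P(H₂S) = (4.52)·(0.107) = 0.484
ΔG = RT ln(Qₚ/Kₚ) = (8.314 J mol⁻¹ K⁻¹)(325 K) × ln(0.484/2.20)
   = (2.702 kJ/mol)(-1.514) = -4.09 kJ/mol
ΔG < 0, so the forward reaction is spontaneous (proceeds forward).

ΔG = -4.09 kJ/mol; the forward reaction is spontaneous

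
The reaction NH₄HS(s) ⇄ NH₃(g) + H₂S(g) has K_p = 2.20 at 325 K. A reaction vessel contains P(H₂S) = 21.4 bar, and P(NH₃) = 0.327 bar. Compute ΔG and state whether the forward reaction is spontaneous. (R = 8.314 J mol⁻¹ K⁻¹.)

ΔG = 3.13 kJ/mol; the forward reaction is non-spontaneous

(NH₄HS is a pure solid — omitted from Q_p.)
Q_p = P(NH₃)·P(H₂S) = (0.327)·(21.4) = 7.00
ΔG = RT ln(Q_p/K_p) = (8.314 J mol⁻¹ K⁻¹)(325 K) × ln(7.00/2.20)
   = (2.702 kJ/mol)(1.157) = 3.13 kJ/mol
ΔG > 0, so the forward reaction is non-spontaneous (proceeds in reverse).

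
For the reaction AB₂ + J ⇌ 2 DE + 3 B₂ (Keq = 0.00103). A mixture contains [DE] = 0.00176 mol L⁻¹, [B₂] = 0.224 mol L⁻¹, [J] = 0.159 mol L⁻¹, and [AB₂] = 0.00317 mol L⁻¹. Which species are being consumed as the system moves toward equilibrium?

AB₂, J (reactants)

Q = [DE]²·[B₂]³ / ([AB₂]·[J]) = (0.00176)²·(0.224)³ / ((0.00317)·(0.159)) = 6.91×10⁻⁵
Q = 6.91×10⁻⁵ < Keq = 0.00103: net forward reaction.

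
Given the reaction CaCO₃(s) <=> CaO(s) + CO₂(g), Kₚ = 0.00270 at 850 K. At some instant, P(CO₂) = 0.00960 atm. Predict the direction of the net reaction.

(CaCO₃, CaO are pure solids — omitted from Qₚ.)
Qₚ = P(CO₂) = 0.00960
Qₚ = 0.00960 > Kₚ = 0.00270, so the reverse reaction proceeds.

reverse (toward reactants)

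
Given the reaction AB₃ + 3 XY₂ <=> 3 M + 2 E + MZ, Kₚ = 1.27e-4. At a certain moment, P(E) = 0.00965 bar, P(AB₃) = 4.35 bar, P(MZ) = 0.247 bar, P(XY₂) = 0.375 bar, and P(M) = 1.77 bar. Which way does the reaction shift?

Qₚ = P(M)³·P(E)²·P(MZ) / (P(AB₃)·P(XY₂)³) = (1.77)³·(0.00965)²·(0.247) / ((4.35)·(0.375)³) = 5.56e-4
Qₚ = 5.56e-4 > Kₚ = 1.27e-4, so the reverse reaction proceeds.

reverse (toward reactants)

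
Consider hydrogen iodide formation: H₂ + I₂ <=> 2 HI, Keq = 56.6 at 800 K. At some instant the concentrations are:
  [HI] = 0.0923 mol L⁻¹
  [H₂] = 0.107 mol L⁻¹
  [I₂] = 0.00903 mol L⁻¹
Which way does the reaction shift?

toward products

Q = [HI]² / ([H₂]·[I₂]) = (0.0923)² / ((0.107)·(0.00903)) = 8.82
Q = 8.82 < Keq = 56.6, so the forward reaction proceeds.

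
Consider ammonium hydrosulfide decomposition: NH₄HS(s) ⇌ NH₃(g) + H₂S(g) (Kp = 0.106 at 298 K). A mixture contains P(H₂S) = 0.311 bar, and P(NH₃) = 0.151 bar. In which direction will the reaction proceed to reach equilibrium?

(NH₄HS is a pure solid — omitted from Qp.)
Qp = P(NH₃)·P(H₂S) = (0.151)·(0.311) = 0.0470
Qp = 0.0470 < Kp = 0.106, so the forward reaction proceeds.

in the forward direction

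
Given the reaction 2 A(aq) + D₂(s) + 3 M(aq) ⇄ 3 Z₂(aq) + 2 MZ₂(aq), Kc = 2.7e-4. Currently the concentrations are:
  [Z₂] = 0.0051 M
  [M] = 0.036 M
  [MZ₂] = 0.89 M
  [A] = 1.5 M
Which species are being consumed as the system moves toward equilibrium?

(D₂ is a pure solid — omitted from Qc.)
Qc = [Z₂]³·[MZ₂]² / ([A]²·[M]³) = (0.0051)³·(0.89)² / ((1.5)²·(0.036)³) = 0.0010
Qc = 0.0010 > Kc = 2.7e-4: net reverse reaction.

Z₂, MZ₂ (products)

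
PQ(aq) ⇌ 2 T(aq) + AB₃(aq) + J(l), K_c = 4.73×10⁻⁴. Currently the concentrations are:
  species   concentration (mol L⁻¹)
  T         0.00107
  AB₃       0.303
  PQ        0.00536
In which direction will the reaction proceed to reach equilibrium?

(J is a pure liquid — omitted from Q_c.)
Q_c = [T]²·[AB₃] / [PQ] = (0.00107)²·(0.303) / (0.00536) = 6.47×10⁻⁵
Q_c = 6.47×10⁻⁵ < K_c = 4.73×10⁻⁴, so the forward reaction proceeds.

to the right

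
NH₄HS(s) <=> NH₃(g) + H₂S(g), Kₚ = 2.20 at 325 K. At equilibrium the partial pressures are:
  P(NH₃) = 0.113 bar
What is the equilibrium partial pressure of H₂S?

(NH₄HS is a pure solid — omitted from Kₚ.)
At equilibrium, Kₚ = P(NH₃)·P(H₂S) = 2.20.
(0.113)·(P(H₂S)) = 2.20
P(H₂S) = 19.5 bar

P(H₂S) = 19.5 bar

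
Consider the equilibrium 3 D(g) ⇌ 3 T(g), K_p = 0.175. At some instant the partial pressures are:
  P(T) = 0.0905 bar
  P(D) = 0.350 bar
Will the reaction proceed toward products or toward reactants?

toward products

Q_p = P(T)³ / P(D)³ = (0.0905)³ / (0.350)³ = 0.0173
Q_p = 0.0173 < K_p = 0.175, so the forward reaction proceeds.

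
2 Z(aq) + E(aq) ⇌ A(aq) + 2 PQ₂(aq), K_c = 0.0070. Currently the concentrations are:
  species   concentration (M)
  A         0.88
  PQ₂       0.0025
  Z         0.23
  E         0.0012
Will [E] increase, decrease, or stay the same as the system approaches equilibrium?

Q_c = [A]·[PQ₂]² / ([Z]²·[E]) = (0.88)·(0.0025)² / ((0.23)²·(0.0012)) = 0.087
Q_c = 0.087 > K_c = 0.0070: net reverse reaction.
E is a reactant, so it increases.

increase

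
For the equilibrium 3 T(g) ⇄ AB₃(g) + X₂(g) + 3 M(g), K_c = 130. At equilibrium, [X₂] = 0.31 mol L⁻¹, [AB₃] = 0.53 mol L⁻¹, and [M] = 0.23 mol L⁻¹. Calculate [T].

[T] = 0.025 mol L⁻¹

At equilibrium, K_c = [AB₃]·[X₂]·[M]³ / [T]³ = 130.
(0.53)·(0.31)·(0.23)³ / ([T])³ = 130
[T]³ = 1.54×10⁻⁵ ⇒ [T] = 0.025 mol L⁻¹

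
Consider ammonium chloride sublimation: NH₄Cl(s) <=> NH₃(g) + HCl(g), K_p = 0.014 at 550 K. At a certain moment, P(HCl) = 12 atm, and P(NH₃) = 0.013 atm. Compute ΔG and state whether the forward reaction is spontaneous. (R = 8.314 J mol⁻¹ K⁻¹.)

ΔG = 11.0 kJ/mol; the forward reaction is non-spontaneous

(NH₄Cl is a pure solid — omitted from Q_p.)
Q_p = P(NH₃)·P(HCl) = (0.013)·(12) = 0.156
ΔG = RT ln(Q_p/K_p) = (8.314 J mol⁻¹ K⁻¹)(550 K) × ln(0.156/0.014)
   = (4.573 kJ/mol)(2.411) = 11.0 kJ/mol
ΔG > 0, so the forward reaction is non-spontaneous (proceeds in reverse).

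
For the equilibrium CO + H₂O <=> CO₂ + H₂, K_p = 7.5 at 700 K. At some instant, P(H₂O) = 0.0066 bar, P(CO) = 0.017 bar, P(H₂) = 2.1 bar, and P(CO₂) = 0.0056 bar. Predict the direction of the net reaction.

Q_p = P(CO₂)·P(H₂) / (P(CO)·P(H₂O)) = (0.0056)·(2.1) / ((0.017)·(0.0066)) = 100
Q_p = 100 > K_p = 7.5, so the reverse reaction proceeds.

to the left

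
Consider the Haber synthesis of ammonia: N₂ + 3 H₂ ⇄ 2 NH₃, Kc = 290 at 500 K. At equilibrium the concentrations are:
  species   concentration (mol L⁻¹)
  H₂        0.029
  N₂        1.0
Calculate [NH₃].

At equilibrium, Kc = [NH₃]² / ([N₂]·[H₂]³) = 290.
([NH₃])² / ((1.0)·(0.029)³) = 290
[NH₃]² = 0.00707 ⇒ [NH₃] = 0.084 mol L⁻¹

[NH₃] = 0.084 mol L⁻¹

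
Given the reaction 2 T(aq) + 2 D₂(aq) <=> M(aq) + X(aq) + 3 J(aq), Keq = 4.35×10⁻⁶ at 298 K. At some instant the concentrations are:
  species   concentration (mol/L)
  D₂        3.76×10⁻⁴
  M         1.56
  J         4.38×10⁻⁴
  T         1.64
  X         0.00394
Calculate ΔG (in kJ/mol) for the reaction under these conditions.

ΔG = -2.88 kJ/mol

Q = [M]·[X]·[J]³ / ([T]²·[D₂]²) = (1.56)·(0.00394)·(4.38×10⁻⁴)³ / ((1.64)²·(3.76×10⁻⁴)²) = 1.36×10⁻⁶
ΔG = RT ln(Q/Keq) = (8.314 J mol⁻¹ K⁻¹)(298 K) × ln(1.36×10⁻⁶/4.35×10⁻⁶)
   = (2.478 kJ/mol)(-1.163) = -2.88 kJ/mol
ΔG < 0, so the forward reaction is spontaneous (proceeds forward).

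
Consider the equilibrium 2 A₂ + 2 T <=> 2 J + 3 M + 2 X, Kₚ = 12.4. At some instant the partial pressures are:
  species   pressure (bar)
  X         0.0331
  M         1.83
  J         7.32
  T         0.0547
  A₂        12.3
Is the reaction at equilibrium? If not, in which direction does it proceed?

Qₚ = P(J)²·P(M)³·P(X)² / (P(A₂)²·P(T)²) = (7.32)²·(1.83)³·(0.0331)² / ((12.3)²·(0.0547)²) = 0.795
Qₚ = 0.795 < Kₚ = 12.4, so the forward reaction proceeds.

forward (toward products)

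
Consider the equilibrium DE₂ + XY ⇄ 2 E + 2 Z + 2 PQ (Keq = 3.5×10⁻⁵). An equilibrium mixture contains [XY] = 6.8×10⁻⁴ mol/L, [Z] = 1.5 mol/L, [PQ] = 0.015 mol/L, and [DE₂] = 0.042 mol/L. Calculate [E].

At equilibrium, Keq = [E]²·[Z]²·[PQ]² / ([DE₂]·[XY]) = 3.5×10⁻⁵.
([E])²·(1.5)²·(0.015)² / ((0.042)·(6.8×10⁻⁴)) = 3.5×10⁻⁵
[E]² = 1.97×10⁻⁶ ⇒ [E] = 0.0014 mol/L

[E] = 0.0014 mol/L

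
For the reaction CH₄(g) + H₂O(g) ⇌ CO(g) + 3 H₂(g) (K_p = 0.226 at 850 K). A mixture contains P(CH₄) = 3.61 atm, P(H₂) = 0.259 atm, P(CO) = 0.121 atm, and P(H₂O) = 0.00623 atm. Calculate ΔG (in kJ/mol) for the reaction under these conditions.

Q_p = P(CO)·P(H₂)³ / (P(CH₄)·P(H₂O)) = (0.121)·(0.259)³ / ((3.61)·(0.00623)) = 0.0935
ΔG = RT ln(Q_p/K_p) = (8.314 J mol⁻¹ K⁻¹)(850 K) × ln(0.0935/0.226)
   = (7.067 kJ/mol)(-0.8826) = -6.24 kJ/mol
ΔG < 0, so the forward reaction is spontaneous (proceeds forward).

ΔG = -6.24 kJ/mol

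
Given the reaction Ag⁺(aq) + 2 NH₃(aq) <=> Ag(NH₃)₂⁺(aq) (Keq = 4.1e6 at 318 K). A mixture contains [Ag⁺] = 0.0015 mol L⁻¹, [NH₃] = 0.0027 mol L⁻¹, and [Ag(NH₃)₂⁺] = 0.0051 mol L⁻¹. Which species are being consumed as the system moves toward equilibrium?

Ag⁺, NH₃ (reactants)

Q = [Ag(NH₃)₂⁺] / ([Ag⁺]·[NH₃]²) = (0.0051) / ((0.0015)·(0.0027)²) = 4.7e5
Q = 4.7e5 < Keq = 4.1e6: net forward reaction.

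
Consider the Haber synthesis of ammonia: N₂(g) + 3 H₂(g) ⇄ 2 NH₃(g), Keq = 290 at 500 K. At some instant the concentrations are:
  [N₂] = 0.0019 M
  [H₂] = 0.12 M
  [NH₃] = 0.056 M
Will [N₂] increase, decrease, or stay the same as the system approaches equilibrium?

increase

Q = [NH₃]² / ([N₂]·[H₂]³) = (0.056)² / ((0.0019)·(0.12)³) = 960
Q = 960 > Keq = 290: net reverse reaction.
N₂ is a reactant, so it increases.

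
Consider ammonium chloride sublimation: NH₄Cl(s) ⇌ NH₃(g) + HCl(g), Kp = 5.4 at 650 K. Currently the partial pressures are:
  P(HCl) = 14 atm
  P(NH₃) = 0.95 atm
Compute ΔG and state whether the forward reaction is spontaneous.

(NH₄Cl is a pure solid — omitted from Qp.)
Qp = P(NH₃)·P(HCl) = (0.95)·(14) = 13.3
ΔG = RT ln(Qp/Kp) = (8.314 J mol⁻¹ K⁻¹)(650 K) × ln(13.3/5.4)
   = (5.404 kJ/mol)(0.9014) = 4.87 kJ/mol
ΔG > 0, so the forward reaction is non-spontaneous (proceeds in reverse).

ΔG = 4.87 kJ/mol; the forward reaction is non-spontaneous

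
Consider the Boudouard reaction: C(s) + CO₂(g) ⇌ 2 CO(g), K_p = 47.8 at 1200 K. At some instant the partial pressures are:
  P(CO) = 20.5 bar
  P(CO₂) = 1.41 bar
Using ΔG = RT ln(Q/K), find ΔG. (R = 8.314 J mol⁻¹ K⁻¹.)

ΔG = 18.3 kJ/mol

(C is a pure solid — omitted from Q_p.)
Q_p = P(CO)² / P(CO₂) = (20.5)² / (1.41) = 298
ΔG = RT ln(Q_p/K_p) = (8.314 J mol⁻¹ K⁻¹)(1200 K) × ln(298/47.8)
   = (9.977 kJ/mol)(1.830) = 18.3 kJ/mol
ΔG > 0, so the forward reaction is non-spontaneous (proceeds in reverse).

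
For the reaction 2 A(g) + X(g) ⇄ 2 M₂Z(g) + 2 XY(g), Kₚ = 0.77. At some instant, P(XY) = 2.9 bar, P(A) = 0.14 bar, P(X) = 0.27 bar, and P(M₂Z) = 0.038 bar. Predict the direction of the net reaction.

Qₚ = P(M₂Z)²·P(XY)² / (P(A)²·P(X)) = (0.038)²·(2.9)² / ((0.14)²·(0.27)) = 2.3
Qₚ = 2.3 > Kₚ = 0.77, so the reverse reaction proceeds.

to the left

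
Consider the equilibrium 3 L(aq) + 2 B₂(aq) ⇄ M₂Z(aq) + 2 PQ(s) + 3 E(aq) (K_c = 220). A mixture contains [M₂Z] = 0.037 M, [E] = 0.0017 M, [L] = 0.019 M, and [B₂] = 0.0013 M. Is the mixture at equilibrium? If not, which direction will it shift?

(PQ is a pure solid — omitted from Q_c.)
Q_c = [M₂Z]·[E]³ / ([L]³·[B₂]²) = (0.037)·(0.0017)³ / ((0.019)³·(0.0013)²) = 16
Q_c = 16 < K_c = 220: net forward reaction.

no; Q < K, reaction proceeds forward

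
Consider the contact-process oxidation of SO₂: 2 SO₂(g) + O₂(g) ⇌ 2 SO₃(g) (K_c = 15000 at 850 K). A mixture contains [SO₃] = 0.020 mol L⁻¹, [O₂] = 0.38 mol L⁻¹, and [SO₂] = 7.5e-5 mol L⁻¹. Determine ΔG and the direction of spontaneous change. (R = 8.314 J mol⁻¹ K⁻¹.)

Q_c = [SO₃]² / ([SO₂]²·[O₂]) = (0.020)² / ((7.5e-5)²·(0.38)) = 1.87e5
ΔG = RT ln(Q_c/K_c) = (8.314 J mol⁻¹ K⁻¹)(850 K) × ln(1.87e5/15000)
   = (7.067 kJ/mol)(2.523) = 17.8 kJ/mol
ΔG > 0, so the forward reaction is non-spontaneous (proceeds in reverse).

ΔG = 17.8 kJ/mol; the forward reaction is non-spontaneous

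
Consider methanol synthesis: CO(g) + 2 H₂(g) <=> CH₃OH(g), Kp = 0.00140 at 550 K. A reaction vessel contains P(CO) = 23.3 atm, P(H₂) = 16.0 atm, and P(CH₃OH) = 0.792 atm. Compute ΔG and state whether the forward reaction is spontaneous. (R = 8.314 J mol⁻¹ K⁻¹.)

Qp = P(CH₃OH) / (P(CO)·P(H₂)²) = (0.792) / ((23.3)·(16.0)²) = 1.33×10⁻⁴
ΔG = RT ln(Qp/Kp) = (8.314 J mol⁻¹ K⁻¹)(550 K) × ln(1.33×10⁻⁴/0.00140)
   = (4.573 kJ/mol)(-2.354) = -10.8 kJ/mol
ΔG < 0, so the forward reaction is spontaneous (proceeds forward).

ΔG = -10.8 kJ/mol; the forward reaction is spontaneous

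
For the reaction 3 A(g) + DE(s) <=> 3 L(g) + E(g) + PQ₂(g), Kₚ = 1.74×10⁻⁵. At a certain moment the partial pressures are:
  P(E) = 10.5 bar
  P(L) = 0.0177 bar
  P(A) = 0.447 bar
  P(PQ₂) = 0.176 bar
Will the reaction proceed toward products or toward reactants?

toward reactants

(DE is a pure solid — omitted from Qₚ.)
Qₚ = P(L)³·P(E)·P(PQ₂) / P(A)³ = (0.0177)³·(10.5)·(0.176) / (0.447)³ = 1.15×10⁻⁴
Qₚ = 1.15×10⁻⁴ > Kₚ = 1.74×10⁻⁵, so the reverse reaction proceeds.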